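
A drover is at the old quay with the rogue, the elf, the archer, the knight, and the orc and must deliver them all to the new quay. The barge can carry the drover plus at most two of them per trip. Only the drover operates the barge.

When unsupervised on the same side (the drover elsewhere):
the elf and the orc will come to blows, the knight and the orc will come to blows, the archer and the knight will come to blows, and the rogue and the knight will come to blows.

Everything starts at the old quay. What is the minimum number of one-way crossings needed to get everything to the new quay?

5

Counting alone: the drover can take at most 2 across per trip to the new quay, so moving all 5 needs at least 3 loaded trips out, with a return between consecutive ones — at least 5 crossings.
The plan below uses exactly 5 crossings, so it is optimal:
1. Drover goes to the new quay with the elf and the knight.  [the old quay: the archer, the orc, the rogue | the new quay: the elf, the knight]
2. Drover goes back to the old quay alone.  [the old quay: the archer, the orc, the rogue | the new quay: the elf, the knight]
3. Drover goes to the new quay with the archer and the rogue.  [the old quay: the orc | the new quay: the archer, the elf, the knight, the rogue]
4. Drover goes back to the old quay with the knight.  [the old quay: the knight, the orc | the new quay: the archer, the elf, the rogue]
5. Drover goes to the new quay with the knight and the orc.  [the old quay: — | the new quay: the archer, the elf, the knight, the orc, the rogue]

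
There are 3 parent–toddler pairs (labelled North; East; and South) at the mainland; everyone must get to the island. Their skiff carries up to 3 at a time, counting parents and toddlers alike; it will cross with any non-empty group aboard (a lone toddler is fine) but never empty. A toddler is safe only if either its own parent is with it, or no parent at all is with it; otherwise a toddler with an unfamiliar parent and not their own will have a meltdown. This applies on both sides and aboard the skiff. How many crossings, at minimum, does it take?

Counting alone: each trip to the island takes at most 3 across and each return brings at least 1 back, so after t trips out (and t−1 returns) at most 3t − (t−1) of the 6 are across; that first reaches 6 at t = 3, so at least 5 crossings are needed.
The plan below uses exactly 5 crossings, so it is optimal:
1. parent North and toddler North cross → the island.
2. parent North crosses ← the mainland.
3. parent East, parent North, and parent South cross → the island.
4. toddler North crosses ← the mainland.
5. toddler East, toddler North, and toddler South cross → the island.

5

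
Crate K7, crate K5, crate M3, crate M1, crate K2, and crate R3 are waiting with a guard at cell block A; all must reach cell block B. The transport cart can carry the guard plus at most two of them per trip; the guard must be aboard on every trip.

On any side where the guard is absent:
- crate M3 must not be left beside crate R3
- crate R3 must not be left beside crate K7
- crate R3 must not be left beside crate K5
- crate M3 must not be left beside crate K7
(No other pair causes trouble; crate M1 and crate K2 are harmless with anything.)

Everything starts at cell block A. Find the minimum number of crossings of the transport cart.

9

Counting alone: the guard can take at most 2 across per trip to cell block B, so moving all 6 needs at least 3 loaded trips out, with a return between consecutive ones — at least 5 crossings.
The safety rule pushes this higher. Following every safe sequence of crossings, the most of the 6 that can be at cell block B as the transport cart arrives there on crossings 5, 7 is 4, 5 respectively — never all 6.
So no plan with fewer than 9 crossings exists, and this one achieves 9:
1. Guard goes to cell block B with crate K7 and crate R3.
2. Guard goes back to cell block A with crate K7.
3. Guard goes to cell block B with crate K5 and crate K7.
4. Guard goes back to cell block A with crate R3.
5. Guard goes to cell block B with crate M1 and crate M3.
6. Guard goes back to cell block A with crate K7.
7. Guard goes to cell block B with crate K2 and crate K7.
8. Guard goes back to cell block A with crate K7.
9. Guard goes to cell block B with crate K7 and crate R3.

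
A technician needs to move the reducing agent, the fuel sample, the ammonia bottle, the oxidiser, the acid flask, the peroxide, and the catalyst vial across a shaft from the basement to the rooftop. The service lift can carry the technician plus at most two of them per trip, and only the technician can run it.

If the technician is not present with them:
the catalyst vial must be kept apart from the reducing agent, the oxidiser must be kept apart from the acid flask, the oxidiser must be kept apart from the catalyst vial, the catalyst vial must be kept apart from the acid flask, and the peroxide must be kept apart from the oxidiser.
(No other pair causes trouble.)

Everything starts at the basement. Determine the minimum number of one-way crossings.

Counting alone: the technician can take at most 2 across per trip to the rooftop, so moving all 7 needs at least 4 loaded trips out, with a return between consecutive ones — at least 7 crossings.
The safety rule pushes this higher. Following every safe sequence of crossings, the most of the 7 that can be at the rooftop as the service lift arrives there on crossings 7, 9 is 5, 6 respectively — never all 7.
So no plan with fewer than 11 crossings exists, and this one achieves 11:
1. Technician goes to the rooftop with the catalyst vial and the oxidiser.
2. Technician goes back to the basement with the oxidiser.
3. Technician goes to the rooftop with the oxidiser and the reducing agent.
4. Technician goes back to the basement with the catalyst vial.
5. Technician goes to the rooftop with the acid flask and the fuel sample.
6. Technician goes back to the basement with the oxidiser.
7. Technician goes to the rooftop with the ammonia bottle and the oxidiser.
8. Technician goes back to the basement with the oxidiser.
9. Technician goes to the rooftop with the oxidiser and the peroxide.
10. Technician goes back to the basement with the oxidiser.
11. Technician goes to the rooftop with the catalyst vial and the oxidiser.

11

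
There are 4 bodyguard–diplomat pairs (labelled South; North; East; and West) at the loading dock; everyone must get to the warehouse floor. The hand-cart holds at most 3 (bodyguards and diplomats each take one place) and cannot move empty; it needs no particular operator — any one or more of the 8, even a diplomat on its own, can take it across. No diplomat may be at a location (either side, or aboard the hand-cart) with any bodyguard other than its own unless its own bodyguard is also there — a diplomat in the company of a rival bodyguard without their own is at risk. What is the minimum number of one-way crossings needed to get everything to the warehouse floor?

9

Counting alone: each trip to the warehouse floor takes at most 3 across and each return brings at least 1 back, so after t trips out (and t−1 returns) at most 3t − (t−1) of the 8 are across; that first reaches 8 at t = 4, so at least 7 crossings are needed.
The safety rule pushes this higher. Following every safe sequence of crossings, the most of the 8 that can be at the warehouse floor as the hand-cart arrives there on crossing 7 is 7 — never all 8.
So no plan with fewer than 9 crossings exists, and this one achieves 9:
1. bodyguard South and diplomat South cross → the warehouse floor.
2. bodyguard South crosses ← the loading dock.
3. bodyguard North, bodyguard South, and diplomat North cross → the warehouse floor.
4. bodyguard South and diplomat South cross ← the loading dock.
5. bodyguard East, bodyguard South, and bodyguard West cross → the warehouse floor.
6. diplomat North crosses ← the loading dock.
7. diplomat North and diplomat South cross → the warehouse floor.
8. diplomat South crosses ← the loading dock.
9. diplomat East, diplomat South, and diplomat West cross → the warehouse floor.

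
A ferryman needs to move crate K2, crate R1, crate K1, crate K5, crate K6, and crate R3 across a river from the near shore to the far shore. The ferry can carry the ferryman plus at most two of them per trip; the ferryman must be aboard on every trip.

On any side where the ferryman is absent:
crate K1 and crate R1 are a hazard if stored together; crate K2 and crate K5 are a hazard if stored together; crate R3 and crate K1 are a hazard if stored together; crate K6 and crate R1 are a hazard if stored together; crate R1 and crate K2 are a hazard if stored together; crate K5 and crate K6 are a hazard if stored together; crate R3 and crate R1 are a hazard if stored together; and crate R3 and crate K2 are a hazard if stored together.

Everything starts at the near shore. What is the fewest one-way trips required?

Whatever the first load, the items left behind include a forbidden pair without the ferryman. No opening move is safe, so no plan exists.

impossible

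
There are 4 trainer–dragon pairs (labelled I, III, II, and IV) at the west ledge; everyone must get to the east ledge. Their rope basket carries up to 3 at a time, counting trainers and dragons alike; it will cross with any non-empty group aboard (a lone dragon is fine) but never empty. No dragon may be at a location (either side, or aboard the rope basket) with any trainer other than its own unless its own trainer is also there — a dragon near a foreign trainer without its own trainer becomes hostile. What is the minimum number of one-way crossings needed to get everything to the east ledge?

9

Counting alone: each trip to the east ledge takes at most 3 across and each return brings at least 1 back, so after t trips out (and t−1 returns) at most 3t − (t−1) of the 8 are across; that first reaches 8 at t = 4, so at least 7 crossings are needed.
The safety rule pushes this higher. Following every safe sequence of crossings, the most of the 8 that can be at the east ledge as the rope basket arrives there on crossing 7 is 7 — never all 8.
So no plan with fewer than 9 crossings exists, and this one achieves 9:
1. dragon I and trainer I cross → the east ledge.
2. trainer I crosses ← the west ledge.
3. dragon III, trainer I, and trainer III cross → the east ledge.
4. dragon I and trainer I cross ← the west ledge.
5. trainer I, trainer II, and trainer IV cross → the east ledge.
6. dragon III crosses ← the west ledge.
7. dragon I and dragon III cross → the east ledge.
8. dragon I crosses ← the west ledge.
9. dragon I, dragon II, and dragon IV cross → the east ledge.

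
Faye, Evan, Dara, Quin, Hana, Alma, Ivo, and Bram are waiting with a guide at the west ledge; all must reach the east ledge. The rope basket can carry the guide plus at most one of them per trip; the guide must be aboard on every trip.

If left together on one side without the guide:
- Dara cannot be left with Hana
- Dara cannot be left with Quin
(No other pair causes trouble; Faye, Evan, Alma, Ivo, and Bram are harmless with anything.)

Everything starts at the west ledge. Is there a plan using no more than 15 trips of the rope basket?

Counting alone: the guide can take at most 1 across per trip to the east ledge, so moving all 8 needs at least 8 loaded trips out, with a return between consecutive ones — at least 15 crossings.
The safety rule pushes this higher. Following every safe sequence of crossings, the most of the 8 that can be at the east ledge as the rope basket arrives there on crossing 15 is 7 — never all 8.
So the move cannot be finished within 15 crossings. (The shortest complete plan takes 17:)
1. Guide goes to the east ledge with Dara.  [the west ledge: Alma, Bram, Evan, Faye, Hana, Ivo, Quin | the east ledge: Dara]
2. Guide goes back to the west ledge alone.  [the west ledge: Alma, Bram, Evan, Faye, Hana, Ivo, Quin | the east ledge: Dara]
3. Guide goes to the east ledge with Faye.  [the west ledge: Alma, Bram, Evan, Hana, Ivo, Quin | the east ledge: Dara, Faye]
4. Guide goes back to the west ledge alone.  [the west ledge: Alma, Bram, Evan, Hana, Ivo, Quin | the east ledge: Dara, Faye]
5. Guide goes to the east ledge with Evan.  [the west ledge: Alma, Bram, Hana, Ivo, Quin | the east ledge: Dara, Evan, Faye]
6. Guide goes back to the west ledge alone.  [the west ledge: Alma, Bram, Hana, Ivo, Quin | the east ledge: Dara, Evan, Faye]
7. Guide goes to the east ledge with Quin.  [the west ledge: Alma, Bram, Hana, Ivo | the east ledge: Dara, Evan, Faye, Quin]
8. Guide goes back to the west ledge with Dara.  [the west ledge: Alma, Bram, Dara, Hana, Ivo | the east ledge: Evan, Faye, Quin]
9. Guide goes to the east ledge with Hana.  [the west ledge: Alma, Bram, Dara, Ivo | the east ledge: Evan, Faye, Hana, Quin]
10. Guide goes back to the west ledge alone.  [the west ledge: Alma, Bram, Dara, Ivo | the east ledge: Evan, Faye, Hana, Quin]
11. Guide goes to the east ledge with Alma.  [the west ledge: Bram, Dara, Ivo | the east ledge: Alma, Evan, Faye, Hana, Quin]
12. Guide goes back to the west ledge alone.  [the west ledge: Bram, Dara, Ivo | the east ledge: Alma, Evan, Faye, Hana, Quin]
13. Guide goes to the east ledge with Ivo.  [the west ledge: Bram, Dara | the east ledge: Alma, Evan, Faye, Hana, Ivo, Quin]
14. Guide goes back to the west ledge alone.  [the west ledge: Bram, Dara | the east ledge: Alma, Evan, Faye, Hana, Ivo, Quin]
15. Guide goes to the east ledge with Bram.  [the west ledge: Dara | the east ledge: Alma, Bram, Evan, Faye, Hana, Ivo, Quin]
16. Guide goes back to the west ledge alone.  [the west ledge: Dara | the east ledge: Alma, Bram, Evan, Faye, Hana, Ivo, Quin]
17. Guide goes to the east ledge with Dara.  [the west ledge: — | the east ledge: Alma, Bram, Dara, Evan, Faye, Hana, Ivo, Quin]

No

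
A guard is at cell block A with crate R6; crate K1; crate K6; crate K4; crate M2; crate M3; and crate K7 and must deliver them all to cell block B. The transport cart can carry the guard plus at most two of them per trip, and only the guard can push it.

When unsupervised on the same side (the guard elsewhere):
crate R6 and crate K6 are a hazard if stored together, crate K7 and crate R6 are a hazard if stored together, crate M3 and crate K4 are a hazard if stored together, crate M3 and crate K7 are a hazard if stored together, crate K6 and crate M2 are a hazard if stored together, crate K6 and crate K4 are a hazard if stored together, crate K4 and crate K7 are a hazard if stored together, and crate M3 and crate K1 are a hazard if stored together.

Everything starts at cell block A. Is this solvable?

No

Whatever the first load, the items left behind include a forbidden pair without the guard. No opening move is safe, so no plan exists.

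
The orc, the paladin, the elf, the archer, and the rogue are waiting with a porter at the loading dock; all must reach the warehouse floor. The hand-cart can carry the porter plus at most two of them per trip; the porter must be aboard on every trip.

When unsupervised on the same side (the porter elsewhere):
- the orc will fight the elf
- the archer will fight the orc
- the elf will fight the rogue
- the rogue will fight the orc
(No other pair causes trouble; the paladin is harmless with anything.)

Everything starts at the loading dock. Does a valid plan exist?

1. Porter goes to the warehouse floor with the elf and the orc.  [the loading dock: the archer, the paladin, the rogue | the warehouse floor: the elf, the orc]
2. Porter goes back to the loading dock with the orc.  [the loading dock: the archer, the orc, the paladin, the rogue | the warehouse floor: the elf]
3. Porter goes to the warehouse floor with the orc and the paladin.  [the loading dock: the archer, the rogue | the warehouse floor: the elf, the orc, the paladin]
4. Porter goes back to the loading dock with the orc.  [the loading dock: the archer, the orc, the rogue | the warehouse floor: the elf, the paladin]
5. Porter goes to the warehouse floor with the archer and the orc.  [the loading dock: the rogue | the warehouse floor: the archer, the elf, the orc, the paladin]
6. Porter goes back to the loading dock with the orc.  [the loading dock: the orc, the rogue | the warehouse floor: the archer, the elf, the paladin]
7. Porter goes to the warehouse floor with the orc and the rogue.  [the loading dock: — | the warehouse floor: the archer, the elf, the orc, the paladin, the rogue]

Yes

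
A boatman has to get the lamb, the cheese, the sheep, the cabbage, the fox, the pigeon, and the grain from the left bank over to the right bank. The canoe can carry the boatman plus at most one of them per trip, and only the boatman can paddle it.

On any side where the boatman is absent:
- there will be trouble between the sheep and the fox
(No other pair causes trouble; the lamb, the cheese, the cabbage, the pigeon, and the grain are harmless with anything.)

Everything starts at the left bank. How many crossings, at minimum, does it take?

Counting alone: the boatman can take at most 1 across per trip to the right bank, so moving all 7 needs at least 7 loaded trips out, with a return between consecutive ones — at least 13 crossings.
The plan below uses exactly 13 crossings, so it is optimal:
1. Boatman goes to the right bank with the sheep.
2. Boatman goes back to the left bank alone.
3. Boatman goes to the right bank with the lamb.
4. Boatman goes back to the left bank alone.
5. Boatman goes to the right bank with the cheese.
6. Boatman goes back to the left bank alone.
7. Boatman goes to the right bank with the cabbage.
8. Boatman goes back to the left bank alone.
9. Boatman goes to the right bank with the pigeon.
10. Boatman goes back to the left bank alone.
11. Boatman goes to the right bank with the grain.
12. Boatman goes back to the left bank alone.
13. Boatman goes to the right bank with the fox.

13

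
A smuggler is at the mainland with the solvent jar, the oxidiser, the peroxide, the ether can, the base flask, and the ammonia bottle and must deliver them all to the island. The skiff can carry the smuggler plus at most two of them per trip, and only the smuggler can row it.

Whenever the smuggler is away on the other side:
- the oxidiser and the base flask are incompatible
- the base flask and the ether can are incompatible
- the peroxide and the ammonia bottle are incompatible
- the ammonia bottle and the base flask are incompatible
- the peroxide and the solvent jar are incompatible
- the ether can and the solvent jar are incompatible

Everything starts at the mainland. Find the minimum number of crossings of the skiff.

impossible

Whatever the first load, the items left behind include a forbidden pair without the smuggler. No opening move is safe, so no plan exists.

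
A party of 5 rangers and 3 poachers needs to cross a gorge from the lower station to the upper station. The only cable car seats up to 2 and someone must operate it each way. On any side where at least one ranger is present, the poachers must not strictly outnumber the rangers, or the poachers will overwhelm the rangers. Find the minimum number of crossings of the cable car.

Counting alone: each trip to the upper station takes at most 2 across and each return brings at least 1 back, so after t trips out (and t−1 returns) at most 2t − (t−1) of the 8 are across; that first reaches 8 at t = 7, so at least 13 crossings are needed.
The plan below uses exactly 13 crossings, so it is optimal:
1. 2 poachers → the upper station.  (the lower station: 5R 1P; the upper station: 0R 2P)
2. 1 poacher ← the lower station.  (the lower station: 5R 2P; the upper station: 0R 1P)
3. 2 poachers → the upper station.  (the lower station: 5R 0P; the upper station: 0R 3P)
4. 1 poacher ← the lower station.  (the lower station: 5R 1P; the upper station: 0R 2P)
5. 2 rangers → the upper station.  (the lower station: 3R 1P; the upper station: 2R 2P)
6. 1 poacher ← the lower station.  (the lower station: 3R 2P; the upper station: 2R 1P)
7. 1 ranger and 1 poacher → the upper station.  (the lower station: 2R 1P; the upper station: 3R 2P)
8. 1 poacher ← the lower station.  (the lower station: 2R 2P; the upper station: 3R 1P)
9. 2 poachers → the upper station.  (the lower station: 2R 0P; the upper station: 3R 3P)
10. 1 poacher ← the lower station.  (the lower station: 2R 1P; the upper station: 3R 2P)
11. 1 ranger and 1 poacher → the upper station.  (the lower station: 1R 0P; the upper station: 4R 3P)
12. 1 poacher ← the lower station.  (the lower station: 1R 1P; the upper station: 4R 2P)
13. 1 ranger and 1 poacher → the upper station.  (the lower station: 0R 0P; the upper station: 5R 3P)

13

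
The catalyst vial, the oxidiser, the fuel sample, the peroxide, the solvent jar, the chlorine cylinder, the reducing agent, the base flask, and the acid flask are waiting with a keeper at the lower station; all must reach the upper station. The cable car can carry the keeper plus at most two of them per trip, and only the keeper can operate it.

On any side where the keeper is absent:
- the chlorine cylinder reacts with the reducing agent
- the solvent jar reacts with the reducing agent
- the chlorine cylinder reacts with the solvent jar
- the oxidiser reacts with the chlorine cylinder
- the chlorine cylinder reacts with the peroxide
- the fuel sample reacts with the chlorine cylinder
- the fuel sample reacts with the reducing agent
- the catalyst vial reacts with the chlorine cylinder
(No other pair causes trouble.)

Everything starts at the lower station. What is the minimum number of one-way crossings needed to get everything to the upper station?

15

Counting alone: the keeper can take at most 2 across per trip to the upper station, so moving all 9 needs at least 5 loaded trips out, with a return between consecutive ones — at least 9 crossings.
The safety rule pushes this higher. Following every safe sequence of crossings, the most of the 9 that can be at the upper station as the cable car arrives there on crossings 9, 11, 13 is 6, 7, 8 respectively — never all 9.
So no plan with fewer than 15 crossings exists, and this one achieves 15:
1. Keeper goes to the upper station with the chlorine cylinder and the reducing agent.  [the lower station: the acid flask, the base flask, the catalyst vial, the fuel sample, the oxidiser, the peroxide, the solvent jar | the upper station: the chlorine cylinder, the reducing agent]
2. Keeper goes back to the lower station with the chlorine cylinder.  [the lower station: the acid flask, the base flask, the catalyst vial, the chlorine cylinder, the fuel sample, the oxidiser, the peroxide, the solvent jar | the upper station: the reducing agent]
3. Keeper goes to the upper station with the catalyst vial and the chlorine cylinder.  [the lower station: the acid flask, the base flask, the fuel sample, the oxidiser, the peroxide, the solvent jar | the upper station: the catalyst vial, the chlorine cylinder, the reducing agent]
4. Keeper goes back to the lower station with the chlorine cylinder.  [the lower station: the acid flask, the base flask, the chlorine cylinder, the fuel sample, the oxidiser, the peroxide, the solvent jar | the upper station: the catalyst vial, the reducing agent]
5. Keeper goes to the upper station with the chlorine cylinder and the oxidiser.  [the lower station: the acid flask, the base flask, the fuel sample, the peroxide, the solvent jar | the upper station: the catalyst vial, the chlorine cylinder, the oxidiser, the reducing agent]
6. Keeper goes back to the lower station with the chlorine cylinder.  [the lower station: the acid flask, the base flask, the chlorine cylinder, the fuel sample, the peroxide, the solvent jar | the upper station: the catalyst vial, the oxidiser, the reducing agent]
7. Keeper goes to the upper station with the chlorine cylinder and the peroxide.  [the lower station: the acid flask, the base flask, the fuel sample, the solvent jar | the upper station: the catalyst vial, the chlorine cylinder, the oxidiser, the peroxide, the reducing agent]
8. Keeper goes back to the lower station with the chlorine cylinder.  [the lower station: the acid flask, the base flask, the chlorine cylinder, the fuel sample, the solvent jar | the upper station: the catalyst vial, the oxidiser, the peroxide, the reducing agent]
9. Keeper goes to the upper station with the fuel sample and the solvent jar.  [the lower station: the acid flask, the base flask, the chlorine cylinder | the upper station: the catalyst vial, the fuel sample, the oxidiser, the peroxide, the reducing agent, the solvent jar]
10. Keeper goes back to the lower station with the reducing agent.  [the lower station: the acid flask, the base flask, the chlorine cylinder, the reducing agent | the upper station: the catalyst vial, the fuel sample, the oxidiser, the peroxide, the solvent jar]
11. Keeper goes to the upper station with the base flask and the chlorine cylinder.  [the lower station: the acid flask, the reducing agent | the upper station: the base flask, the catalyst vial, the chlorine cylinder, the fuel sample, the oxidiser, the peroxide, the solvent jar]
12. Keeper goes back to the lower station with the chlorine cylinder.  [the lower station: the acid flask, the chlorine cylinder, the reducing agent | the upper station: the base flask, the catalyst vial, the fuel sample, the oxidiser, the peroxide, the solvent jar]
13. Keeper goes to the upper station with the acid flask and the chlorine cylinder.  [the lower station: the reducing agent | the upper station: the acid flask, the base flask, the catalyst vial, the chlorine cylinder, the fuel sample, the oxidiser, the peroxide, the solvent jar]
14. Keeper goes back to the lower station with the chlorine cylinder.  [the lower station: the chlorine cylinder, the reducing agent | the upper station: the acid flask, the base flask, the catalyst vial, the fuel sample, the oxidiser, the peroxide, the solvent jar]
15. Keeper goes to the upper station with the chlorine cylinder and the reducing agent.  [the lower station: — | the upper station: the acid flask, the base flask, the catalyst vial, the chlorine cylinder, the fuel sample, the oxidiser, the peroxide, the reducing agent, the solvent jar]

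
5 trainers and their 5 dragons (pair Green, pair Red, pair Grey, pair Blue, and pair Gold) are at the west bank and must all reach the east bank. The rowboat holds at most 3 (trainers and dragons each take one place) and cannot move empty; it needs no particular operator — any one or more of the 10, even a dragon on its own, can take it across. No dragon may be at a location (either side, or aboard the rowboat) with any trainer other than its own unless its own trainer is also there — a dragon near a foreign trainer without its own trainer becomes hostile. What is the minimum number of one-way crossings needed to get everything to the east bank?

Counting alone: each trip to the east bank takes at most 3 across and each return brings at least 1 back, so after t trips out (and t−1 returns) at most 3t − (t−1) of the 10 are across; that first reaches 10 at t = 5, so at least 9 crossings are needed.
The safety rule pushes this higher. Following every safe sequence of crossings, the most of the 10 that can be at the east bank as the rowboat arrives there on crossing 9 is 9 — never all 10.
So no plan with fewer than 11 crossings exists, and this one achieves 11:
1. dragon Green and trainer Green cross → the east bank.
2. trainer Green crosses ← the west bank.
3. dragon Blue, dragon Grey, and dragon Red cross → the east bank.
4. dragon Green crosses ← the west bank.
5. trainer Blue, trainer Grey, and trainer Red cross → the east bank.
6. dragon Red and trainer Red cross ← the west bank.
7. trainer Gold, trainer Green, and trainer Red cross → the east bank.
8. dragon Grey crosses ← the west bank.
9. dragon Green and dragon Red cross → the east bank.
10. dragon Green crosses ← the west bank.
11. dragon Gold, dragon Green, and dragon Grey cross → the east bank.

11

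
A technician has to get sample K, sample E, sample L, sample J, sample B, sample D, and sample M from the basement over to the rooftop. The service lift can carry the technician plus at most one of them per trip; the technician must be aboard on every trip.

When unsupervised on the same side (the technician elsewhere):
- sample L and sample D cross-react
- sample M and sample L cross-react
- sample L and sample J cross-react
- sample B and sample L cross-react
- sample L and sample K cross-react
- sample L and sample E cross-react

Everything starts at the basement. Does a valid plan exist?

Following every safe sequence of crossings from the start, the most of the 7 that can be at the rooftop as the service lift arrives there on crossings 1, 3 is 1, 2 respectively; the best ever achieved is 2 of 7.
From crossing 5 on, no configuration arises that was not already reachable earlier: only 15 distinct safe configurations (who is on which side, and where the service lift is) can ever be reached, none of them has everyone across, and every continuation just revisits them. So no valid plan exists.

No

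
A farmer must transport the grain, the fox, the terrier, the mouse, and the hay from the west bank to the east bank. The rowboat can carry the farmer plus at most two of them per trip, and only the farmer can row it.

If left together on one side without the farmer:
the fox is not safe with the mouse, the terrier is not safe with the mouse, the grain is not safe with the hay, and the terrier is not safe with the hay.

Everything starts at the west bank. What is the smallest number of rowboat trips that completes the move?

7

Counting alone: the farmer can take at most 2 across per trip to the east bank, so moving all 5 needs at least 3 loaded trips out, with a return between consecutive ones — at least 5 crossings.
The safety rule pushes this higher. Following every safe sequence of crossings, the most of the 5 that can be at the east bank as the rowboat arrives there on crossing 5 is 4 — never all 5.
So no plan with fewer than 7 crossings exists, and this one achieves 7:
1. Farmer goes to the east bank with the hay and the mouse.
2. Farmer goes back to the west bank alone.
3. Farmer goes to the east bank with the grain.
4. Farmer goes back to the west bank with the hay.
5. Farmer goes to the east bank with the fox and the terrier.
6. Farmer goes back to the west bank with the mouse.
7. Farmer goes to the east bank with the hay and the mouse.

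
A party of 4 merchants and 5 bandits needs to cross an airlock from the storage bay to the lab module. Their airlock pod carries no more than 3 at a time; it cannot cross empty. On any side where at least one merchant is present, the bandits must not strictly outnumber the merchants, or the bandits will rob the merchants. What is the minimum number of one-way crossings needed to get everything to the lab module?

impossible

The bandits already outnumber the merchants at the storage bay before anyone moves, so the starting position itself is disallowed.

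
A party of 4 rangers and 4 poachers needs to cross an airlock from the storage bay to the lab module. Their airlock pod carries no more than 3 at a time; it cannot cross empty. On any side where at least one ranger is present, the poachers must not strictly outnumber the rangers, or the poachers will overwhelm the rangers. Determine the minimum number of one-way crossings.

Counting alone: each trip to the lab module takes at most 3 across and each return brings at least 1 back, so after t trips out (and t−1 returns) at most 3t − (t−1) of the 8 are across; that first reaches 8 at t = 4, so at least 7 crossings are needed.
The safety rule pushes this higher. Following every safe sequence of crossings, the most of the 8 that can be at the lab module as the airlock pod arrives there on crossing 7 is 7 — never all 8.
So no plan with fewer than 9 crossings exists, and this one achieves 9:
1. 2 poachers → the lab module.  (the storage bay: 4R 2P; the lab module: 0R 2P)
2. 1 poacher ← the storage bay.  (the storage bay: 4R 3P; the lab module: 0R 1P)
3. 3 poachers → the lab module.  (the storage bay: 4R 0P; the lab module: 0R 4P)
4. 1 poacher ← the storage bay.  (the storage bay: 4R 1P; the lab module: 0R 3P)
5. 3 rangers → the lab module.  (the storage bay: 1R 1P; the lab module: 3R 3P)
6. 1 ranger and 1 poacher ← the storage bay.  (the storage bay: 2R 2P; the lab module: 2R 2P)
7. 2 rangers → the lab module.  (the storage bay: 0R 2P; the lab module: 4R 2P)
8. 1 poacher ← the storage bay.  (the storage bay: 0R 3P; the lab module: 4R 1P)
9. 3 poachers → the lab module.  (the storage bay: 0R 0P; the lab module: 4R 4P)

9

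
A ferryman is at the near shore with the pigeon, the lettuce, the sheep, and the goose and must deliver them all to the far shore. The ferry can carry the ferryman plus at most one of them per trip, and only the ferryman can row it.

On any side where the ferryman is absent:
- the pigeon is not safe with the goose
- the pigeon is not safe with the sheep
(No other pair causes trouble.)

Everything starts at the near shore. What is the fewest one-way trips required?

Counting alone: the ferryman can take at most 1 across per trip to the far shore, so moving all 4 needs at least 4 loaded trips out, with a return between consecutive ones — at least 7 crossings.
The safety rule pushes this higher. Following every safe sequence of crossings, the most of the 4 that can be at the far shore as the ferry arrives there on crossing 7 is 3 — never all 4.
So no plan with fewer than 9 crossings exists, and this one achieves 9:
1. Ferryman goes to the far shore with the pigeon.  [the near shore: the goose, the lettuce, the sheep | the far shore: the pigeon]
2. Ferryman goes back to the near shore alone.  [the near shore: the goose, the lettuce, the sheep | the far shore: the pigeon]
3. Ferryman goes to the far shore with the lettuce.  [the near shore: the goose, the sheep | the far shore: the lettuce, the pigeon]
4. Ferryman goes back to the near shore alone.  [the near shore: the goose, the sheep | the far shore: the lettuce, the pigeon]
5. Ferryman goes to the far shore with the sheep.  [the near shore: the goose | the far shore: the lettuce, the pigeon, the sheep]
6. Ferryman goes back to the near shore with the pigeon.  [the near shore: the goose, the pigeon | the far shore: the lettuce, the sheep]
7. Ferryman goes to the far shore with the goose.  [the near shore: the pigeon | the far shore: the goose, the lettuce, the sheep]
8. Ferryman goes back to the near shore alone.  [the near shore: the pigeon | the far shore: the goose, the lettuce, the sheep]
9. Ferryman goes to the far shore with the pigeon.  [the near shore: — | the far shore: the goose, the lettuce, the pigeon, the sheep]

9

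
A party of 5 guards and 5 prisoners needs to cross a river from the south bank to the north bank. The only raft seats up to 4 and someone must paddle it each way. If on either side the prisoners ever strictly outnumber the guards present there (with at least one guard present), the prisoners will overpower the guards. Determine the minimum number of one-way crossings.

7

Counting alone: each trip to the north bank takes at most 4 across and each return brings at least 1 back, so after t trips out (and t−1 returns) at most 4t − (t−1) of the 10 are across; that first reaches 10 at t = 3, so at least 5 crossings are needed.
The safety rule pushes this higher. Following every safe sequence of crossings, the most of the 10 that can be at the north bank as the raft arrives there on crossing 5 is 9 — never all 10.
So no plan with fewer than 7 crossings exists, and this one achieves 7:
1. 2 prisoners → the north bank.  (the south bank: 5G 3P; the north bank: 0G 2P)
2. 1 prisoner ← the south bank.  (the south bank: 5G 4P; the north bank: 0G 1P)
3. 4 prisoners → the north bank.  (the south bank: 5G 0P; the north bank: 0G 5P)
4. 1 prisoner ← the south bank.  (the south bank: 5G 1P; the north bank: 0G 4P)
5. 4 guards → the north bank.  (the south bank: 1G 1P; the north bank: 4G 4P)
6. 1 guard and 1 prisoner ← the south bank.  (the south bank: 2G 2P; the north bank: 3G 3P)
7. 2 guards and 2 prisoners → the north bank.  (the south bank: 0G 0P; the north bank: 5G 5P)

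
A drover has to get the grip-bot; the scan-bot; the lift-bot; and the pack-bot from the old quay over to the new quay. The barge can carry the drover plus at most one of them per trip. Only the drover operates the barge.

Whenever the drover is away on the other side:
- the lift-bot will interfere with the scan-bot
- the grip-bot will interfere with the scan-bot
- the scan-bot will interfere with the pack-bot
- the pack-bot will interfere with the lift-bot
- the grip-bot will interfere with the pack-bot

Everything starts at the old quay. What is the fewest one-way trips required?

Whatever the first load, the items left behind include a forbidden pair without the drover. No opening move is safe, so no plan exists.

impossible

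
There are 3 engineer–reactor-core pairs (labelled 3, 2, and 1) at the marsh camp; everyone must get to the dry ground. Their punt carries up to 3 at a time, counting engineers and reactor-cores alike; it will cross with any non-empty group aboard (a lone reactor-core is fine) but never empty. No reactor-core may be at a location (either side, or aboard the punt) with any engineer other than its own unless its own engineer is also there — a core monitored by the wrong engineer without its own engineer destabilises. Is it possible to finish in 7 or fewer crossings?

Yes — this plan uses 5 crossings (≤ 7):
1. engineer 3 and reactor-core 3 cross → the dry ground.
2. engineer 3 crosses ← the marsh camp.
3. engineer 1, engineer 2, and engineer 3 cross → the dry ground.
4. reactor-core 3 crosses ← the marsh camp.
5. reactor-core 1, reactor-core 2, and reactor-core 3 cross → the dry ground.

Yes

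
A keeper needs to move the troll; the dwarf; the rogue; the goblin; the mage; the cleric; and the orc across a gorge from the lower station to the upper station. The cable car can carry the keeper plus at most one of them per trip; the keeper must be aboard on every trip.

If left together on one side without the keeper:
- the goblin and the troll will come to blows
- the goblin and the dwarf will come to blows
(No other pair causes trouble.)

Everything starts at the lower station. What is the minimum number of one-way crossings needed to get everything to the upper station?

Counting alone: the keeper can take at most 1 across per trip to the upper station, so moving all 7 needs at least 7 loaded trips out, with a return between consecutive ones — at least 13 crossings.
The safety rule pushes this higher. Following every safe sequence of crossings, the most of the 7 that can be at the upper station as the cable car arrives there on crossing 13 is 6 — never all 7.
So no plan with fewer than 15 crossings exists, and this one achieves 15:
1. Keeper goes to the upper station with the goblin.
2. Keeper goes back to the lower station alone.
3. Keeper goes to the upper station with the troll.
4. Keeper goes back to the lower station with the goblin.
5. Keeper goes to the upper station with the dwarf.
6. Keeper goes back to the lower station alone.
7. Keeper goes to the upper station with the rogue.
8. Keeper goes back to the lower station alone.
9. Keeper goes to the upper station with the mage.
10. Keeper goes back to the lower station alone.
11. Keeper goes to the upper station with the cleric.
12. Keeper goes back to the lower station alone.
13. Keeper goes to the upper station with the orc.
14. Keeper goes back to the lower station alone.
15. Keeper goes to the upper station with the goblin.

15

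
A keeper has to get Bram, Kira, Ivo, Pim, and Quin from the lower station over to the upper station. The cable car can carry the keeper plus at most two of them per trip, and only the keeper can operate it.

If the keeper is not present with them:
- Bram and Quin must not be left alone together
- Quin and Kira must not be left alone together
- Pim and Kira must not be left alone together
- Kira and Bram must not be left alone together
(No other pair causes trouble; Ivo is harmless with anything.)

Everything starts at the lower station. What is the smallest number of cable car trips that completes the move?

7

Counting alone: the keeper can take at most 2 across per trip to the upper station, so moving all 5 needs at least 3 loaded trips out, with a return between consecutive ones — at least 5 crossings.
The safety rule pushes this higher. Following every safe sequence of crossings, the most of the 5 that can be at the upper station as the cable car arrives there on crossing 5 is 4 — never all 5.
So no plan with fewer than 7 crossings exists, and this one achieves 7:
1. Keeper goes to the upper station with Bram and Kira.
2. Keeper goes back to the lower station with Bram.
3. Keeper goes to the upper station with Bram and Ivo.
4. Keeper goes back to the lower station with Bram.
5. Keeper goes to the upper station with Bram and Pim.
6. Keeper goes back to the lower station with Kira.
7. Keeper goes to the upper station with Kira and Quin.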